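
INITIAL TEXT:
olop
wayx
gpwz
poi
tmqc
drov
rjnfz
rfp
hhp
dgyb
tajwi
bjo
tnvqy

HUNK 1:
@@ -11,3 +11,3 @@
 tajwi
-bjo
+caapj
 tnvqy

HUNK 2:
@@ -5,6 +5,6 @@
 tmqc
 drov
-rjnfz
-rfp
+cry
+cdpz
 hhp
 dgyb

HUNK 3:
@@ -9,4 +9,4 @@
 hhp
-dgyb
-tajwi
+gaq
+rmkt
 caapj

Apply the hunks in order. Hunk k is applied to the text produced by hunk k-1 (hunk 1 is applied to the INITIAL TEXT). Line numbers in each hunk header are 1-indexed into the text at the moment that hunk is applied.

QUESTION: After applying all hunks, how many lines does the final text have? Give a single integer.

Hunk 1: at line 11 remove [bjo] add [caapj] -> 13 lines: olop wayx gpwz poi tmqc drov rjnfz rfp hhp dgyb tajwi caapj tnvqy
Hunk 2: at line 5 remove [rjnfz,rfp] add [cry,cdpz] -> 13 lines: olop wayx gpwz poi tmqc drov cry cdpz hhp dgyb tajwi caapj tnvqy
Hunk 3: at line 9 remove [dgyb,tajwi] add [gaq,rmkt] -> 13 lines: olop wayx gpwz poi tmqc drov cry cdpz hhp gaq rmkt caapj tnvqy
Final line count: 13

Answer: 13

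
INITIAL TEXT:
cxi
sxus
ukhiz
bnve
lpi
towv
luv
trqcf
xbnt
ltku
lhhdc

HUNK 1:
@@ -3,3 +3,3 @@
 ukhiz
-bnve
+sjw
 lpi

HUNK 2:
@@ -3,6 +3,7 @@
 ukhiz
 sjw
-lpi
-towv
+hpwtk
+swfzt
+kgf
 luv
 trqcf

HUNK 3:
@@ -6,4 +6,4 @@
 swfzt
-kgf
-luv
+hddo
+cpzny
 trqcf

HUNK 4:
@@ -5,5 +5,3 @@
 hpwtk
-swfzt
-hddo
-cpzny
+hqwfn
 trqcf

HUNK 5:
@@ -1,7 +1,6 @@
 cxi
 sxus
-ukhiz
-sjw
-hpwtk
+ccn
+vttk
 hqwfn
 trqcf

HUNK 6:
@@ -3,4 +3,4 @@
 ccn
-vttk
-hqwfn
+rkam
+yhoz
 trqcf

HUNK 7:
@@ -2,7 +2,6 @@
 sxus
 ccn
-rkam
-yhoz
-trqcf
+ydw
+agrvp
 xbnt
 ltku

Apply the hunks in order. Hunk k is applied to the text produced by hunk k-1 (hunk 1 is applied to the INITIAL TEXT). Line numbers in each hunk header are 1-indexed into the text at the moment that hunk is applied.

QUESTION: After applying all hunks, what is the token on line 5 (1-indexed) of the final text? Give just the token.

Hunk 1: at line 3 remove [bnve] add [sjw] -> 11 lines: cxi sxus ukhiz sjw lpi towv luv trqcf xbnt ltku lhhdc
Hunk 2: at line 3 remove [lpi,towv] add [hpwtk,swfzt,kgf] -> 12 lines: cxi sxus ukhiz sjw hpwtk swfzt kgf luv trqcf xbnt ltku lhhdc
Hunk 3: at line 6 remove [kgf,luv] add [hddo,cpzny] -> 12 lines: cxi sxus ukhiz sjw hpwtk swfzt hddo cpzny trqcf xbnt ltku lhhdc
Hunk 4: at line 5 remove [swfzt,hddo,cpzny] add [hqwfn] -> 10 lines: cxi sxus ukhiz sjw hpwtk hqwfn trqcf xbnt ltku lhhdc
Hunk 5: at line 1 remove [ukhiz,sjw,hpwtk] add [ccn,vttk] -> 9 lines: cxi sxus ccn vttk hqwfn trqcf xbnt ltku lhhdc
Hunk 6: at line 3 remove [vttk,hqwfn] add [rkam,yhoz] -> 9 lines: cxi sxus ccn rkam yhoz trqcf xbnt ltku lhhdc
Hunk 7: at line 2 remove [rkam,yhoz,trqcf] add [ydw,agrvp] -> 8 lines: cxi sxus ccn ydw agrvp xbnt ltku lhhdc
Final line 5: agrvp

Answer: agrvp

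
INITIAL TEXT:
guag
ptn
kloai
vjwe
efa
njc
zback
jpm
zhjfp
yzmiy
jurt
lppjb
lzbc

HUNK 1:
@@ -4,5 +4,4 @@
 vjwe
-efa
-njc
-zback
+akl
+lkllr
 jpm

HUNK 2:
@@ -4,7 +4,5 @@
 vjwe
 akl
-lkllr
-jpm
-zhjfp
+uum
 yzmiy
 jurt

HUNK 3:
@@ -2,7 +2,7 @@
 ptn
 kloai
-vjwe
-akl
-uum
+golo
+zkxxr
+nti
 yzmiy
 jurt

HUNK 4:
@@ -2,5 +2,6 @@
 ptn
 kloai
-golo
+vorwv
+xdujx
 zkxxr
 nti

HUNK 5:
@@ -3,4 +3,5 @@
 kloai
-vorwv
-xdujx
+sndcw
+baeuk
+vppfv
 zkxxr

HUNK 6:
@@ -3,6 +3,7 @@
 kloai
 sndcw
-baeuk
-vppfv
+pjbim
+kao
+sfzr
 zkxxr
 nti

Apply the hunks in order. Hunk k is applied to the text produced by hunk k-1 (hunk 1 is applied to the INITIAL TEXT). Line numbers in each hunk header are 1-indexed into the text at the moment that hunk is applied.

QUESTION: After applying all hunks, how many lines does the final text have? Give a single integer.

Hunk 1: at line 4 remove [efa,njc,zback] add [akl,lkllr] -> 12 lines: guag ptn kloai vjwe akl lkllr jpm zhjfp yzmiy jurt lppjb lzbc
Hunk 2: at line 4 remove [lkllr,jpm,zhjfp] add [uum] -> 10 lines: guag ptn kloai vjwe akl uum yzmiy jurt lppjb lzbc
Hunk 3: at line 2 remove [vjwe,akl,uum] add [golo,zkxxr,nti] -> 10 lines: guag ptn kloai golo zkxxr nti yzmiy jurt lppjb lzbc
Hunk 4: at line 2 remove [golo] add [vorwv,xdujx] -> 11 lines: guag ptn kloai vorwv xdujx zkxxr nti yzmiy jurt lppjb lzbc
Hunk 5: at line 3 remove [vorwv,xdujx] add [sndcw,baeuk,vppfv] -> 12 lines: guag ptn kloai sndcw baeuk vppfv zkxxr nti yzmiy jurt lppjb lzbc
Hunk 6: at line 3 remove [baeuk,vppfv] add [pjbim,kao,sfzr] -> 13 lines: guag ptn kloai sndcw pjbim kao sfzr zkxxr nti yzmiy jurt lppjb lzbc
Final line count: 13

Answer: 13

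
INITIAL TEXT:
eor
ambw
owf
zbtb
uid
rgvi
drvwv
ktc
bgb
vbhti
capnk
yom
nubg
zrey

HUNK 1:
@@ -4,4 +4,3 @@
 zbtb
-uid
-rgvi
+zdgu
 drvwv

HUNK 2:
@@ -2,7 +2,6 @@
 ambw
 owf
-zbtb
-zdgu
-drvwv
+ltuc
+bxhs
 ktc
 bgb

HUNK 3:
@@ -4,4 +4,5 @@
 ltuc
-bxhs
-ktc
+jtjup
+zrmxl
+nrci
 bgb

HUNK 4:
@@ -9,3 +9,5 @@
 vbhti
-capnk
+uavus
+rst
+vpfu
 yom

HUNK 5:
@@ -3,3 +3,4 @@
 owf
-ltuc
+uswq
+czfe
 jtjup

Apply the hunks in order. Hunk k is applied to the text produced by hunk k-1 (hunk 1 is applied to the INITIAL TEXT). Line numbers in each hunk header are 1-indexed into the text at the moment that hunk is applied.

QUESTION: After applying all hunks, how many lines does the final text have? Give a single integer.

Hunk 1: at line 4 remove [uid,rgvi] add [zdgu] -> 13 lines: eor ambw owf zbtb zdgu drvwv ktc bgb vbhti capnk yom nubg zrey
Hunk 2: at line 2 remove [zbtb,zdgu,drvwv] add [ltuc,bxhs] -> 12 lines: eor ambw owf ltuc bxhs ktc bgb vbhti capnk yom nubg zrey
Hunk 3: at line 4 remove [bxhs,ktc] add [jtjup,zrmxl,nrci] -> 13 lines: eor ambw owf ltuc jtjup zrmxl nrci bgb vbhti capnk yom nubg zrey
Hunk 4: at line 9 remove [capnk] add [uavus,rst,vpfu] -> 15 lines: eor ambw owf ltuc jtjup zrmxl nrci bgb vbhti uavus rst vpfu yom nubg zrey
Hunk 5: at line 3 remove [ltuc] add [uswq,czfe] -> 16 lines: eor ambw owf uswq czfe jtjup zrmxl nrci bgb vbhti uavus rst vpfu yom nubg zrey
Final line count: 16

Answer: 16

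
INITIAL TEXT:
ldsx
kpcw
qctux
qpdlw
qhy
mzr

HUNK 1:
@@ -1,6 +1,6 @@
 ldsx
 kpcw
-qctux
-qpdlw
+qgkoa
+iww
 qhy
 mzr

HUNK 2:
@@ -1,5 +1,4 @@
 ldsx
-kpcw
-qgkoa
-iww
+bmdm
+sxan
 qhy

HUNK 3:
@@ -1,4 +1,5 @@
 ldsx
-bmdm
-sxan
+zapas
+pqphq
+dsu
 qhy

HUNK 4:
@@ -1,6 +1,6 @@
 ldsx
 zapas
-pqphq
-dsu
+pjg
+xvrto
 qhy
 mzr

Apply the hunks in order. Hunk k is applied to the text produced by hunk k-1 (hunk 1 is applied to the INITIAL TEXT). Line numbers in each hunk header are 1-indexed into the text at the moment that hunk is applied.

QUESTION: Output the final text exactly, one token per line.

Answer: ldsx
zapas
pjg
xvrto
qhy
mzr

Derivation:
Hunk 1: at line 1 remove [qctux,qpdlw] add [qgkoa,iww] -> 6 lines: ldsx kpcw qgkoa iww qhy mzr
Hunk 2: at line 1 remove [kpcw,qgkoa,iww] add [bmdm,sxan] -> 5 lines: ldsx bmdm sxan qhy mzr
Hunk 3: at line 1 remove [bmdm,sxan] add [zapas,pqphq,dsu] -> 6 lines: ldsx zapas pqphq dsu qhy mzr
Hunk 4: at line 1 remove [pqphq,dsu] add [pjg,xvrto] -> 6 lines: ldsx zapas pjg xvrto qhy mzr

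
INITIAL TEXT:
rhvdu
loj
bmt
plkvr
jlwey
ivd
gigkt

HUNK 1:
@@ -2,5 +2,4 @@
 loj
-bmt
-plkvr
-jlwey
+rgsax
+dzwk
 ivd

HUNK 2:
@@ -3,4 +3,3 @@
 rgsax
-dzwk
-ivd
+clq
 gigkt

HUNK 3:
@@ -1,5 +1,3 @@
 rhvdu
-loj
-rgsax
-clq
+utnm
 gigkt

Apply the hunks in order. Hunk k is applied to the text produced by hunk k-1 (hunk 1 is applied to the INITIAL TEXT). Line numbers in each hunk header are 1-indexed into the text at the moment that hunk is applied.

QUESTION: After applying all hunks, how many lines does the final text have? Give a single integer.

Hunk 1: at line 2 remove [bmt,plkvr,jlwey] add [rgsax,dzwk] -> 6 lines: rhvdu loj rgsax dzwk ivd gigkt
Hunk 2: at line 3 remove [dzwk,ivd] add [clq] -> 5 lines: rhvdu loj rgsax clq gigkt
Hunk 3: at line 1 remove [loj,rgsax,clq] add [utnm] -> 3 lines: rhvdu utnm gigkt
Final line count: 3

Answer: 3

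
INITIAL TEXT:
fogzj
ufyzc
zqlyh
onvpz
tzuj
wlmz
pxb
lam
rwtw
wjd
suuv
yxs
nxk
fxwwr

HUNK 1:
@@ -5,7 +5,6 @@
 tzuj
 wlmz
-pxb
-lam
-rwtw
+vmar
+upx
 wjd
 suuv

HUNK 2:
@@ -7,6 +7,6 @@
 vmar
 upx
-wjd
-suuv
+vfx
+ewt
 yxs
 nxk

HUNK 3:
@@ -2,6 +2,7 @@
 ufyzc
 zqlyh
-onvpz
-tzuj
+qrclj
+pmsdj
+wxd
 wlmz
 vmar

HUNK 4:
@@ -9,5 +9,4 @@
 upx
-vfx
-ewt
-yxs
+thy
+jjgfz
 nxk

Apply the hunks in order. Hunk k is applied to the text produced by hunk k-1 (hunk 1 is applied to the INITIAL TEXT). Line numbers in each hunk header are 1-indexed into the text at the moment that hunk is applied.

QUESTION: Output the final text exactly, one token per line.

Hunk 1: at line 5 remove [pxb,lam,rwtw] add [vmar,upx] -> 13 lines: fogzj ufyzc zqlyh onvpz tzuj wlmz vmar upx wjd suuv yxs nxk fxwwr
Hunk 2: at line 7 remove [wjd,suuv] add [vfx,ewt] -> 13 lines: fogzj ufyzc zqlyh onvpz tzuj wlmz vmar upx vfx ewt yxs nxk fxwwr
Hunk 3: at line 2 remove [onvpz,tzuj] add [qrclj,pmsdj,wxd] -> 14 lines: fogzj ufyzc zqlyh qrclj pmsdj wxd wlmz vmar upx vfx ewt yxs nxk fxwwr
Hunk 4: at line 9 remove [vfx,ewt,yxs] add [thy,jjgfz] -> 13 lines: fogzj ufyzc zqlyh qrclj pmsdj wxd wlmz vmar upx thy jjgfz nxk fxwwr

Answer: fogzj
ufyzc
zqlyh
qrclj
pmsdj
wxd
wlmz
vmar
upx
thy
jjgfz
nxk
fxwwr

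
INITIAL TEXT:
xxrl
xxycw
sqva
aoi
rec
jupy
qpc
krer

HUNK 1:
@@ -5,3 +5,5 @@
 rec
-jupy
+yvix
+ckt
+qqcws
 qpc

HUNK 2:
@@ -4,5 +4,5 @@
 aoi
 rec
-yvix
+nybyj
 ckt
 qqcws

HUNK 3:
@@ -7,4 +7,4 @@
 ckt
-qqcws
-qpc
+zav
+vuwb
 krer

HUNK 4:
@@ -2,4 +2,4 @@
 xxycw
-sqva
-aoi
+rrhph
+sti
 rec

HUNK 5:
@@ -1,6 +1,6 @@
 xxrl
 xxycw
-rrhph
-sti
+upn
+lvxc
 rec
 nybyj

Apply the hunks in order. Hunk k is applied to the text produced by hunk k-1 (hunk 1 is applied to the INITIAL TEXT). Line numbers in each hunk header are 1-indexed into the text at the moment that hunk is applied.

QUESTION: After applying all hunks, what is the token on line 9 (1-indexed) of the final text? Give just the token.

Hunk 1: at line 5 remove [jupy] add [yvix,ckt,qqcws] -> 10 lines: xxrl xxycw sqva aoi rec yvix ckt qqcws qpc krer
Hunk 2: at line 4 remove [yvix] add [nybyj] -> 10 lines: xxrl xxycw sqva aoi rec nybyj ckt qqcws qpc krer
Hunk 3: at line 7 remove [qqcws,qpc] add [zav,vuwb] -> 10 lines: xxrl xxycw sqva aoi rec nybyj ckt zav vuwb krer
Hunk 4: at line 2 remove [sqva,aoi] add [rrhph,sti] -> 10 lines: xxrl xxycw rrhph sti rec nybyj ckt zav vuwb krer
Hunk 5: at line 1 remove [rrhph,sti] add [upn,lvxc] -> 10 lines: xxrl xxycw upn lvxc rec nybyj ckt zav vuwb krer
Final line 9: vuwb

Answer: vuwb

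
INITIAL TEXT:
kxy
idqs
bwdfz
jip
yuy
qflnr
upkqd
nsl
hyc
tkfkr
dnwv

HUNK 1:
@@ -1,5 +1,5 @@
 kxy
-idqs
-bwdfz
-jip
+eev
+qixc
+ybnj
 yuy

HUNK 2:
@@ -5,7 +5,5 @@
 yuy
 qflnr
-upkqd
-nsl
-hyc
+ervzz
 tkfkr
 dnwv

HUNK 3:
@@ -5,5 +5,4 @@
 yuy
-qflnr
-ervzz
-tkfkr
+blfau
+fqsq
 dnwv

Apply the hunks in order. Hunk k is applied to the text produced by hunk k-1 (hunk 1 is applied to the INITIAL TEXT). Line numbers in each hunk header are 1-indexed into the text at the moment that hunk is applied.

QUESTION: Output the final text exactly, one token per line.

Answer: kxy
eev
qixc
ybnj
yuy
blfau
fqsq
dnwv

Derivation:
Hunk 1: at line 1 remove [idqs,bwdfz,jip] add [eev,qixc,ybnj] -> 11 lines: kxy eev qixc ybnj yuy qflnr upkqd nsl hyc tkfkr dnwv
Hunk 2: at line 5 remove [upkqd,nsl,hyc] add [ervzz] -> 9 lines: kxy eev qixc ybnj yuy qflnr ervzz tkfkr dnwv
Hunk 3: at line 5 remove [qflnr,ervzz,tkfkr] add [blfau,fqsq] -> 8 lines: kxy eev qixc ybnj yuy blfau fqsq dnwv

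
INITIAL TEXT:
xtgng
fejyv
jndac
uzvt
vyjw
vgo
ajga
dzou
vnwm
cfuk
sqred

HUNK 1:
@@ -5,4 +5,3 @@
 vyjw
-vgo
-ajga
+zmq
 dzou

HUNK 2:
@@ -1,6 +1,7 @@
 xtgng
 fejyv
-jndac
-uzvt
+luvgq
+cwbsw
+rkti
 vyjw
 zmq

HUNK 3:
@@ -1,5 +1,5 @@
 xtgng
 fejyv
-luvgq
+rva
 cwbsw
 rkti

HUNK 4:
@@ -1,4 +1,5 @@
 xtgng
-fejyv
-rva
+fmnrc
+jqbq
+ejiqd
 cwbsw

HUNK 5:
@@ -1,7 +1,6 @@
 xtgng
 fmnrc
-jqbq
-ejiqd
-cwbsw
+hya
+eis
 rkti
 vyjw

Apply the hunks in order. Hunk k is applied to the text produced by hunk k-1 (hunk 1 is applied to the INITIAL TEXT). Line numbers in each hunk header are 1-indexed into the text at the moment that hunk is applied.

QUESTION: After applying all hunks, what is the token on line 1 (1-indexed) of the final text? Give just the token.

Answer: xtgng

Derivation:
Hunk 1: at line 5 remove [vgo,ajga] add [zmq] -> 10 lines: xtgng fejyv jndac uzvt vyjw zmq dzou vnwm cfuk sqred
Hunk 2: at line 1 remove [jndac,uzvt] add [luvgq,cwbsw,rkti] -> 11 lines: xtgng fejyv luvgq cwbsw rkti vyjw zmq dzou vnwm cfuk sqred
Hunk 3: at line 1 remove [luvgq] add [rva] -> 11 lines: xtgng fejyv rva cwbsw rkti vyjw zmq dzou vnwm cfuk sqred
Hunk 4: at line 1 remove [fejyv,rva] add [fmnrc,jqbq,ejiqd] -> 12 lines: xtgng fmnrc jqbq ejiqd cwbsw rkti vyjw zmq dzou vnwm cfuk sqred
Hunk 5: at line 1 remove [jqbq,ejiqd,cwbsw] add [hya,eis] -> 11 lines: xtgng fmnrc hya eis rkti vyjw zmq dzou vnwm cfuk sqred
Final line 1: xtgng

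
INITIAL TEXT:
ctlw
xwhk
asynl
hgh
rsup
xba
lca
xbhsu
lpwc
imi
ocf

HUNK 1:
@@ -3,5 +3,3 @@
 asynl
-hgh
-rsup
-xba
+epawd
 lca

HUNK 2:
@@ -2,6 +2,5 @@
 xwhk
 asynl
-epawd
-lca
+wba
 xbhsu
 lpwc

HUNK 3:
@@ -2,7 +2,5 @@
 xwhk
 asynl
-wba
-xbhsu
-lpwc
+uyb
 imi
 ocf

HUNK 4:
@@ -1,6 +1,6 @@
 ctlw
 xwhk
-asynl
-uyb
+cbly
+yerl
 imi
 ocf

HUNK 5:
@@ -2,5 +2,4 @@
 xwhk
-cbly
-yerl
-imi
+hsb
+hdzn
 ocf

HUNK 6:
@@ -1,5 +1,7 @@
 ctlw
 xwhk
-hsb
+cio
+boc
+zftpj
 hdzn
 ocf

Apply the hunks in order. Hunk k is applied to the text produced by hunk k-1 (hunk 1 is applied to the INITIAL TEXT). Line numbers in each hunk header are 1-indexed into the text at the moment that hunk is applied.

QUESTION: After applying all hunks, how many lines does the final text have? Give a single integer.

Answer: 7

Derivation:
Hunk 1: at line 3 remove [hgh,rsup,xba] add [epawd] -> 9 lines: ctlw xwhk asynl epawd lca xbhsu lpwc imi ocf
Hunk 2: at line 2 remove [epawd,lca] add [wba] -> 8 lines: ctlw xwhk asynl wba xbhsu lpwc imi ocf
Hunk 3: at line 2 remove [wba,xbhsu,lpwc] add [uyb] -> 6 lines: ctlw xwhk asynl uyb imi ocf
Hunk 4: at line 1 remove [asynl,uyb] add [cbly,yerl] -> 6 lines: ctlw xwhk cbly yerl imi ocf
Hunk 5: at line 2 remove [cbly,yerl,imi] add [hsb,hdzn] -> 5 lines: ctlw xwhk hsb hdzn ocf
Hunk 6: at line 1 remove [hsb] add [cio,boc,zftpj] -> 7 lines: ctlw xwhk cio boc zftpj hdzn ocf
Final line count: 7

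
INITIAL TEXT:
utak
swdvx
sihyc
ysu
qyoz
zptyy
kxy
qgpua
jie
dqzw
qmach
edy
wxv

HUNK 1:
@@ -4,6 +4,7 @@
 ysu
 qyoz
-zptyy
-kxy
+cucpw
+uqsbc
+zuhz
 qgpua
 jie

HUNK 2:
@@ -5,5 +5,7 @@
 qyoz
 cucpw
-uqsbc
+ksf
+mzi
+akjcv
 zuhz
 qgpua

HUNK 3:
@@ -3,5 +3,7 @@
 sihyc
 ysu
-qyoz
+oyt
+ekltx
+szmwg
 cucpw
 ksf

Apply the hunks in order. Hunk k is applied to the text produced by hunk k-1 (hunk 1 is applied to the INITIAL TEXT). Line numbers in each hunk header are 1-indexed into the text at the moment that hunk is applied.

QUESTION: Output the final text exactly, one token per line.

Hunk 1: at line 4 remove [zptyy,kxy] add [cucpw,uqsbc,zuhz] -> 14 lines: utak swdvx sihyc ysu qyoz cucpw uqsbc zuhz qgpua jie dqzw qmach edy wxv
Hunk 2: at line 5 remove [uqsbc] add [ksf,mzi,akjcv] -> 16 lines: utak swdvx sihyc ysu qyoz cucpw ksf mzi akjcv zuhz qgpua jie dqzw qmach edy wxv
Hunk 3: at line 3 remove [qyoz] add [oyt,ekltx,szmwg] -> 18 lines: utak swdvx sihyc ysu oyt ekltx szmwg cucpw ksf mzi akjcv zuhz qgpua jie dqzw qmach edy wxv

Answer: utak
swdvx
sihyc
ysu
oyt
ekltx
szmwg
cucpw
ksf
mzi
akjcv
zuhz
qgpua
jie
dqzw
qmach
edy
wxv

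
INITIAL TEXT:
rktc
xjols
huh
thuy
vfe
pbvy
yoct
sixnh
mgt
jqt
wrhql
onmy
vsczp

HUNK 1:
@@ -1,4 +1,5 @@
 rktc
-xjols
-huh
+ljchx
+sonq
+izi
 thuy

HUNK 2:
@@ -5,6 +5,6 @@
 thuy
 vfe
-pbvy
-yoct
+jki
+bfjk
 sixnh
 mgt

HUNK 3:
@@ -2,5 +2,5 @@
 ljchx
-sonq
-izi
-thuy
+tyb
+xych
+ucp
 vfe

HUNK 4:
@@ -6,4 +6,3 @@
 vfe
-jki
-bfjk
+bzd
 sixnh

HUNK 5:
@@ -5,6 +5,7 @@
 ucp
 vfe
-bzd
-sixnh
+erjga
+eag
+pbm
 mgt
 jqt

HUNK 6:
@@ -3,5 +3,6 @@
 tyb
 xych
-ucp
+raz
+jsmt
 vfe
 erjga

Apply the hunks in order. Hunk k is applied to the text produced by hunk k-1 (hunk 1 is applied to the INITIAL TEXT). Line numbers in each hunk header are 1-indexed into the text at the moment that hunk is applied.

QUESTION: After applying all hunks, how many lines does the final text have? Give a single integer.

Hunk 1: at line 1 remove [xjols,huh] add [ljchx,sonq,izi] -> 14 lines: rktc ljchx sonq izi thuy vfe pbvy yoct sixnh mgt jqt wrhql onmy vsczp
Hunk 2: at line 5 remove [pbvy,yoct] add [jki,bfjk] -> 14 lines: rktc ljchx sonq izi thuy vfe jki bfjk sixnh mgt jqt wrhql onmy vsczp
Hunk 3: at line 2 remove [sonq,izi,thuy] add [tyb,xych,ucp] -> 14 lines: rktc ljchx tyb xych ucp vfe jki bfjk sixnh mgt jqt wrhql onmy vsczp
Hunk 4: at line 6 remove [jki,bfjk] add [bzd] -> 13 lines: rktc ljchx tyb xych ucp vfe bzd sixnh mgt jqt wrhql onmy vsczp
Hunk 5: at line 5 remove [bzd,sixnh] add [erjga,eag,pbm] -> 14 lines: rktc ljchx tyb xych ucp vfe erjga eag pbm mgt jqt wrhql onmy vsczp
Hunk 6: at line 3 remove [ucp] add [raz,jsmt] -> 15 lines: rktc ljchx tyb xych raz jsmt vfe erjga eag pbm mgt jqt wrhql onmy vsczp
Final line count: 15

Answer: 15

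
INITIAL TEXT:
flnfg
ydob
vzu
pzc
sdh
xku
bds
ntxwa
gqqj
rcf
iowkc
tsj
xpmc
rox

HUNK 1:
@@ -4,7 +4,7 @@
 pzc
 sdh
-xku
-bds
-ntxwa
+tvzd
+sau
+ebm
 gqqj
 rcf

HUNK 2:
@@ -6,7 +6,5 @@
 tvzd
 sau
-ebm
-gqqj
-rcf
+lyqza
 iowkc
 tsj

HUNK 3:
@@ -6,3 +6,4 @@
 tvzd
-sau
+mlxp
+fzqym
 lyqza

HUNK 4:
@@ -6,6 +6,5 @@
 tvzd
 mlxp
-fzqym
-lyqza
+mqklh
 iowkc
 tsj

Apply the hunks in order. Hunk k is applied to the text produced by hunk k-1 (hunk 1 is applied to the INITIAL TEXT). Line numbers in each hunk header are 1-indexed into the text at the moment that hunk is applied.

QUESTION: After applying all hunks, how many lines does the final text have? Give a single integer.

Answer: 12

Derivation:
Hunk 1: at line 4 remove [xku,bds,ntxwa] add [tvzd,sau,ebm] -> 14 lines: flnfg ydob vzu pzc sdh tvzd sau ebm gqqj rcf iowkc tsj xpmc rox
Hunk 2: at line 6 remove [ebm,gqqj,rcf] add [lyqza] -> 12 lines: flnfg ydob vzu pzc sdh tvzd sau lyqza iowkc tsj xpmc rox
Hunk 3: at line 6 remove [sau] add [mlxp,fzqym] -> 13 lines: flnfg ydob vzu pzc sdh tvzd mlxp fzqym lyqza iowkc tsj xpmc rox
Hunk 4: at line 6 remove [fzqym,lyqza] add [mqklh] -> 12 lines: flnfg ydob vzu pzc sdh tvzd mlxp mqklh iowkc tsj xpmc rox
Final line count: 12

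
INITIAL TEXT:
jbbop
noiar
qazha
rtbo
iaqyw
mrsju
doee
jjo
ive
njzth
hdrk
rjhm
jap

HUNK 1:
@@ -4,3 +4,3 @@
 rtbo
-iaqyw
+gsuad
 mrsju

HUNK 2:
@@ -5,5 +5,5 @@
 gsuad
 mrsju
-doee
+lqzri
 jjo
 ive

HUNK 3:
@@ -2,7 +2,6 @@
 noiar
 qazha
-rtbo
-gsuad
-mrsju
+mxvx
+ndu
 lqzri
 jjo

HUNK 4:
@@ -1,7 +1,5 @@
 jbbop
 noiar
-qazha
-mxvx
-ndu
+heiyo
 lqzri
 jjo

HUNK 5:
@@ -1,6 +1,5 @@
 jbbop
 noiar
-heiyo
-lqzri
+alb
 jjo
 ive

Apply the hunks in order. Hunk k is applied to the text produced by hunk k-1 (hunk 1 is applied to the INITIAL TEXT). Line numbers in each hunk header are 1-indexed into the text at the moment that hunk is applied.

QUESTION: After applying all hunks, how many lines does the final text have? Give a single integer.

Answer: 9

Derivation:
Hunk 1: at line 4 remove [iaqyw] add [gsuad] -> 13 lines: jbbop noiar qazha rtbo gsuad mrsju doee jjo ive njzth hdrk rjhm jap
Hunk 2: at line 5 remove [doee] add [lqzri] -> 13 lines: jbbop noiar qazha rtbo gsuad mrsju lqzri jjo ive njzth hdrk rjhm jap
Hunk 3: at line 2 remove [rtbo,gsuad,mrsju] add [mxvx,ndu] -> 12 lines: jbbop noiar qazha mxvx ndu lqzri jjo ive njzth hdrk rjhm jap
Hunk 4: at line 1 remove [qazha,mxvx,ndu] add [heiyo] -> 10 lines: jbbop noiar heiyo lqzri jjo ive njzth hdrk rjhm jap
Hunk 5: at line 1 remove [heiyo,lqzri] add [alb] -> 9 lines: jbbop noiar alb jjo ive njzth hdrk rjhm jap
Final line count: 9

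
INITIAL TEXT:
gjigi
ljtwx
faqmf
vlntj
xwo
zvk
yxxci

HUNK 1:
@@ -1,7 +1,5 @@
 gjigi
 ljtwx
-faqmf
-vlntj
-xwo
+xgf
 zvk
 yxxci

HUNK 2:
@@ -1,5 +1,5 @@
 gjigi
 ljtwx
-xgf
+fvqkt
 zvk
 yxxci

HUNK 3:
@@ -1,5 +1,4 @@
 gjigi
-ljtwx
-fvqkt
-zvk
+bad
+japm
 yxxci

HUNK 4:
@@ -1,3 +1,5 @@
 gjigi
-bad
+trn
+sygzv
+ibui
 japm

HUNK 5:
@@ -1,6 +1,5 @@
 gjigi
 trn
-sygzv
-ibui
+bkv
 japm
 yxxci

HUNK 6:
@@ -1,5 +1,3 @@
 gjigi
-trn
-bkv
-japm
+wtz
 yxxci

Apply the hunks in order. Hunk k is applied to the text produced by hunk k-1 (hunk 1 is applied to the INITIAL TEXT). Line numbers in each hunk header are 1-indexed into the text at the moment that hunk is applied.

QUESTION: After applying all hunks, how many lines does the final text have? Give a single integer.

Answer: 3

Derivation:
Hunk 1: at line 1 remove [faqmf,vlntj,xwo] add [xgf] -> 5 lines: gjigi ljtwx xgf zvk yxxci
Hunk 2: at line 1 remove [xgf] add [fvqkt] -> 5 lines: gjigi ljtwx fvqkt zvk yxxci
Hunk 3: at line 1 remove [ljtwx,fvqkt,zvk] add [bad,japm] -> 4 lines: gjigi bad japm yxxci
Hunk 4: at line 1 remove [bad] add [trn,sygzv,ibui] -> 6 lines: gjigi trn sygzv ibui japm yxxci
Hunk 5: at line 1 remove [sygzv,ibui] add [bkv] -> 5 lines: gjigi trn bkv japm yxxci
Hunk 6: at line 1 remove [trn,bkv,japm] add [wtz] -> 3 lines: gjigi wtz yxxci
Final line count: 3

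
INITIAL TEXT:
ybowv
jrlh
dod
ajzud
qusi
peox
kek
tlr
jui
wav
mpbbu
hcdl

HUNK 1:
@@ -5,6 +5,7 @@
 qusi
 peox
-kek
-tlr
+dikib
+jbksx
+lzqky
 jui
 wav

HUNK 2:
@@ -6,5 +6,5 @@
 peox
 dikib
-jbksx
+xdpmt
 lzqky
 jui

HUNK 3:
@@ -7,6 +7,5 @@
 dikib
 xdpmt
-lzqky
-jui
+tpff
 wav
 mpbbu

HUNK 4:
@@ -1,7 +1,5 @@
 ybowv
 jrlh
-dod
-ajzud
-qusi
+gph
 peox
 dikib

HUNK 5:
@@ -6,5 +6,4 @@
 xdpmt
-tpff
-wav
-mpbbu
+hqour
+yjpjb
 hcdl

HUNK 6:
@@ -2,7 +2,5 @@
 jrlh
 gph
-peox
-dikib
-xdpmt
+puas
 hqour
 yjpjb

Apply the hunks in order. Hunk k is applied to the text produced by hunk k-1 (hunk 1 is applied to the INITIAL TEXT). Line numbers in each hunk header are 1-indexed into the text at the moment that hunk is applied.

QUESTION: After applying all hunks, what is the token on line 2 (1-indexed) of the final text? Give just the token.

Answer: jrlh

Derivation:
Hunk 1: at line 5 remove [kek,tlr] add [dikib,jbksx,lzqky] -> 13 lines: ybowv jrlh dod ajzud qusi peox dikib jbksx lzqky jui wav mpbbu hcdl
Hunk 2: at line 6 remove [jbksx] add [xdpmt] -> 13 lines: ybowv jrlh dod ajzud qusi peox dikib xdpmt lzqky jui wav mpbbu hcdl
Hunk 3: at line 7 remove [lzqky,jui] add [tpff] -> 12 lines: ybowv jrlh dod ajzud qusi peox dikib xdpmt tpff wav mpbbu hcdl
Hunk 4: at line 1 remove [dod,ajzud,qusi] add [gph] -> 10 lines: ybowv jrlh gph peox dikib xdpmt tpff wav mpbbu hcdl
Hunk 5: at line 6 remove [tpff,wav,mpbbu] add [hqour,yjpjb] -> 9 lines: ybowv jrlh gph peox dikib xdpmt hqour yjpjb hcdl
Hunk 6: at line 2 remove [peox,dikib,xdpmt] add [puas] -> 7 lines: ybowv jrlh gph puas hqour yjpjb hcdl
Final line 2: jrlh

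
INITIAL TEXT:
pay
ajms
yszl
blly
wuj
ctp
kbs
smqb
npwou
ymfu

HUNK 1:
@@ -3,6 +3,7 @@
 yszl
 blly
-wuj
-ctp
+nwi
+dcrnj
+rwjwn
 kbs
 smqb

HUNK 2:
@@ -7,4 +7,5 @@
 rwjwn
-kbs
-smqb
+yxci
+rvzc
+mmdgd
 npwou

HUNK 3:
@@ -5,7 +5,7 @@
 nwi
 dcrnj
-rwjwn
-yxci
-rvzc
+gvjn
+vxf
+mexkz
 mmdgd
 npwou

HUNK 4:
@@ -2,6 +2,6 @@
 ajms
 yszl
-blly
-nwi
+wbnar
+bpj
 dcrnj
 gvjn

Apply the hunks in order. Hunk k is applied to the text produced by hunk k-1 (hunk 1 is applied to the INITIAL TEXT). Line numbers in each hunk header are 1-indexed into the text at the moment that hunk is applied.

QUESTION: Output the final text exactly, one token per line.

Hunk 1: at line 3 remove [wuj,ctp] add [nwi,dcrnj,rwjwn] -> 11 lines: pay ajms yszl blly nwi dcrnj rwjwn kbs smqb npwou ymfu
Hunk 2: at line 7 remove [kbs,smqb] add [yxci,rvzc,mmdgd] -> 12 lines: pay ajms yszl blly nwi dcrnj rwjwn yxci rvzc mmdgd npwou ymfu
Hunk 3: at line 5 remove [rwjwn,yxci,rvzc] add [gvjn,vxf,mexkz] -> 12 lines: pay ajms yszl blly nwi dcrnj gvjn vxf mexkz mmdgd npwou ymfu
Hunk 4: at line 2 remove [blly,nwi] add [wbnar,bpj] -> 12 lines: pay ajms yszl wbnar bpj dcrnj gvjn vxf mexkz mmdgd npwou ymfu

Answer: pay
ajms
yszl
wbnar
bpj
dcrnj
gvjn
vxf
mexkz
mmdgd
npwou
ymfu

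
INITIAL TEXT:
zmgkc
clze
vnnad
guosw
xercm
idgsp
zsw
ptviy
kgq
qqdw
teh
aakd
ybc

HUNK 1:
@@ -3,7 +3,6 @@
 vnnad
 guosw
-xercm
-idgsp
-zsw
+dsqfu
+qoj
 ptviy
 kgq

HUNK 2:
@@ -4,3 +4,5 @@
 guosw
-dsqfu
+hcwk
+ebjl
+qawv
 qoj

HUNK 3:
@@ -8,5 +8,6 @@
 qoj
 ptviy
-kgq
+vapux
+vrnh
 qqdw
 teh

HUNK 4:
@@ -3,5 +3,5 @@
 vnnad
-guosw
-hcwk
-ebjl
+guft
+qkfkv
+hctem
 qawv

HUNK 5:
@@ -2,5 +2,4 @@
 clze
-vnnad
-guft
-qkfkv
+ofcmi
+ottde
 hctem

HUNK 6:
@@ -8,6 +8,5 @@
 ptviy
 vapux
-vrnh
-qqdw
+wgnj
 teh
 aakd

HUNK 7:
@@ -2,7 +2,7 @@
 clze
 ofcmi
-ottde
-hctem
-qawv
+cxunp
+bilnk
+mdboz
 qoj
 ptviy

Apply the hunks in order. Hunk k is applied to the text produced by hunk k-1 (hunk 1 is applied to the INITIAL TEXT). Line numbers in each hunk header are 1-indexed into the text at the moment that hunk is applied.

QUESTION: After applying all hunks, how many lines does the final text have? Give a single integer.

Answer: 13

Derivation:
Hunk 1: at line 3 remove [xercm,idgsp,zsw] add [dsqfu,qoj] -> 12 lines: zmgkc clze vnnad guosw dsqfu qoj ptviy kgq qqdw teh aakd ybc
Hunk 2: at line 4 remove [dsqfu] add [hcwk,ebjl,qawv] -> 14 lines: zmgkc clze vnnad guosw hcwk ebjl qawv qoj ptviy kgq qqdw teh aakd ybc
Hunk 3: at line 8 remove [kgq] add [vapux,vrnh] -> 15 lines: zmgkc clze vnnad guosw hcwk ebjl qawv qoj ptviy vapux vrnh qqdw teh aakd ybc
Hunk 4: at line 3 remove [guosw,hcwk,ebjl] add [guft,qkfkv,hctem] -> 15 lines: zmgkc clze vnnad guft qkfkv hctem qawv qoj ptviy vapux vrnh qqdw teh aakd ybc
Hunk 5: at line 2 remove [vnnad,guft,qkfkv] add [ofcmi,ottde] -> 14 lines: zmgkc clze ofcmi ottde hctem qawv qoj ptviy vapux vrnh qqdw teh aakd ybc
Hunk 6: at line 8 remove [vrnh,qqdw] add [wgnj] -> 13 lines: zmgkc clze ofcmi ottde hctem qawv qoj ptviy vapux wgnj teh aakd ybc
Hunk 7: at line 2 remove [ottde,hctem,qawv] add [cxunp,bilnk,mdboz] -> 13 lines: zmgkc clze ofcmi cxunp bilnk mdboz qoj ptviy vapux wgnj teh aakd ybc
Final line count: 13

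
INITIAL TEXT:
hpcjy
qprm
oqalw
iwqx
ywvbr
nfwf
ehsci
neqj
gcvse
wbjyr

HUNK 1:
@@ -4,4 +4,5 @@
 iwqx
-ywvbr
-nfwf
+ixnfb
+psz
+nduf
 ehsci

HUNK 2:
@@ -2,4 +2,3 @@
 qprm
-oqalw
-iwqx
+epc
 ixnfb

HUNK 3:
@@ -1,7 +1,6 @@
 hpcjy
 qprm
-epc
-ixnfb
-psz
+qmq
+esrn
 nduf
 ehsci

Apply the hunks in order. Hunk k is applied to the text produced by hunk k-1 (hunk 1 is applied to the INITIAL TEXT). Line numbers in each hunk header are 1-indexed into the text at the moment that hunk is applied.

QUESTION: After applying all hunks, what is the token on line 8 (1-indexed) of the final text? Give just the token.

Hunk 1: at line 4 remove [ywvbr,nfwf] add [ixnfb,psz,nduf] -> 11 lines: hpcjy qprm oqalw iwqx ixnfb psz nduf ehsci neqj gcvse wbjyr
Hunk 2: at line 2 remove [oqalw,iwqx] add [epc] -> 10 lines: hpcjy qprm epc ixnfb psz nduf ehsci neqj gcvse wbjyr
Hunk 3: at line 1 remove [epc,ixnfb,psz] add [qmq,esrn] -> 9 lines: hpcjy qprm qmq esrn nduf ehsci neqj gcvse wbjyr
Final line 8: gcvse

Answer: gcvse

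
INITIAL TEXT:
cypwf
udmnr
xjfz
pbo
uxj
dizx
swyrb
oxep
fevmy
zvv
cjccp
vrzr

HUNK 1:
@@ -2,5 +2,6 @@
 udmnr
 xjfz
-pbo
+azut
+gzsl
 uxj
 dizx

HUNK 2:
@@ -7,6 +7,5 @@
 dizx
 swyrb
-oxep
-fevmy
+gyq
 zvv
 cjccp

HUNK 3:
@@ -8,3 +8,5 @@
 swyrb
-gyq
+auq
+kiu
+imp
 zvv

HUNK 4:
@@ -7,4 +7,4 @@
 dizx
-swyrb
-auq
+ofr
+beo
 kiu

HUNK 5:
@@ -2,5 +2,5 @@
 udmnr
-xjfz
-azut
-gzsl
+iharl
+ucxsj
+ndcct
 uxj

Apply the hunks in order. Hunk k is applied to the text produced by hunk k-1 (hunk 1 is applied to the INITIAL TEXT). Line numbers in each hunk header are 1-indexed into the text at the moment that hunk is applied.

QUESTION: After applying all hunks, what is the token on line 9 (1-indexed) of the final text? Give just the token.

Answer: beo

Derivation:
Hunk 1: at line 2 remove [pbo] add [azut,gzsl] -> 13 lines: cypwf udmnr xjfz azut gzsl uxj dizx swyrb oxep fevmy zvv cjccp vrzr
Hunk 2: at line 7 remove [oxep,fevmy] add [gyq] -> 12 lines: cypwf udmnr xjfz azut gzsl uxj dizx swyrb gyq zvv cjccp vrzr
Hunk 3: at line 8 remove [gyq] add [auq,kiu,imp] -> 14 lines: cypwf udmnr xjfz azut gzsl uxj dizx swyrb auq kiu imp zvv cjccp vrzr
Hunk 4: at line 7 remove [swyrb,auq] add [ofr,beo] -> 14 lines: cypwf udmnr xjfz azut gzsl uxj dizx ofr beo kiu imp zvv cjccp vrzr
Hunk 5: at line 2 remove [xjfz,azut,gzsl] add [iharl,ucxsj,ndcct] -> 14 lines: cypwf udmnr iharl ucxsj ndcct uxj dizx ofr beo kiu imp zvv cjccp vrzr
Final line 9: beo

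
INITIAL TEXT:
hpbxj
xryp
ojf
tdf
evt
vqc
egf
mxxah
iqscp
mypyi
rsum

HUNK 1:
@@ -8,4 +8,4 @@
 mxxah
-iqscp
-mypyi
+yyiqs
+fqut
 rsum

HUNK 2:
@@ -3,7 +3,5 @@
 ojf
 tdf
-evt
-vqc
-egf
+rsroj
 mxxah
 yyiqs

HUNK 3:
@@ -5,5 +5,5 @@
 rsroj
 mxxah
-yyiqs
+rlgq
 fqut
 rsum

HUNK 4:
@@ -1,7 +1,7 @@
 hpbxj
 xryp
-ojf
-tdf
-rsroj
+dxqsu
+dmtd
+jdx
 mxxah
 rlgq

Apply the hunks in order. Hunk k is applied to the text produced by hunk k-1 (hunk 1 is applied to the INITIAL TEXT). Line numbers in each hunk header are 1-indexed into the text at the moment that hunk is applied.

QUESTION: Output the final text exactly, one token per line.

Hunk 1: at line 8 remove [iqscp,mypyi] add [yyiqs,fqut] -> 11 lines: hpbxj xryp ojf tdf evt vqc egf mxxah yyiqs fqut rsum
Hunk 2: at line 3 remove [evt,vqc,egf] add [rsroj] -> 9 lines: hpbxj xryp ojf tdf rsroj mxxah yyiqs fqut rsum
Hunk 3: at line 5 remove [yyiqs] add [rlgq] -> 9 lines: hpbxj xryp ojf tdf rsroj mxxah rlgq fqut rsum
Hunk 4: at line 1 remove [ojf,tdf,rsroj] add [dxqsu,dmtd,jdx] -> 9 lines: hpbxj xryp dxqsu dmtd jdx mxxah rlgq fqut rsum

Answer: hpbxj
xryp
dxqsu
dmtd
jdx
mxxah
rlgq
fqut
rsum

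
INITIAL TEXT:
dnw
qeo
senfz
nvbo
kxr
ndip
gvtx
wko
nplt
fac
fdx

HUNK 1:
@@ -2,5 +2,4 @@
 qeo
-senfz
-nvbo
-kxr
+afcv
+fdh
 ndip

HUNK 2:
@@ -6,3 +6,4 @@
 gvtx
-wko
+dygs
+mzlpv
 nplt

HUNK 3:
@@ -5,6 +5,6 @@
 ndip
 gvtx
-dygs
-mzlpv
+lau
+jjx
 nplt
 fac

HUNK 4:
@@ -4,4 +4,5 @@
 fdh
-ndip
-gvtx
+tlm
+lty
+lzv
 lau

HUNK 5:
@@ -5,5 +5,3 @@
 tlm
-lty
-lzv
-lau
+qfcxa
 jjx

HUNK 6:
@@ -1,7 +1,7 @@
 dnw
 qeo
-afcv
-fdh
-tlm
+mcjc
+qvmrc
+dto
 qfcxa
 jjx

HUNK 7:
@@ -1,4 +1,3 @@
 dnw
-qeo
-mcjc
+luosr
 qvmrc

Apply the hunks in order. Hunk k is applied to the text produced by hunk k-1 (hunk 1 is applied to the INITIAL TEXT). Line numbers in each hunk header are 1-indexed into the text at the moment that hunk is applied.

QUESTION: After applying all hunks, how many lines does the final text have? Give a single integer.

Hunk 1: at line 2 remove [senfz,nvbo,kxr] add [afcv,fdh] -> 10 lines: dnw qeo afcv fdh ndip gvtx wko nplt fac fdx
Hunk 2: at line 6 remove [wko] add [dygs,mzlpv] -> 11 lines: dnw qeo afcv fdh ndip gvtx dygs mzlpv nplt fac fdx
Hunk 3: at line 5 remove [dygs,mzlpv] add [lau,jjx] -> 11 lines: dnw qeo afcv fdh ndip gvtx lau jjx nplt fac fdx
Hunk 4: at line 4 remove [ndip,gvtx] add [tlm,lty,lzv] -> 12 lines: dnw qeo afcv fdh tlm lty lzv lau jjx nplt fac fdx
Hunk 5: at line 5 remove [lty,lzv,lau] add [qfcxa] -> 10 lines: dnw qeo afcv fdh tlm qfcxa jjx nplt fac fdx
Hunk 6: at line 1 remove [afcv,fdh,tlm] add [mcjc,qvmrc,dto] -> 10 lines: dnw qeo mcjc qvmrc dto qfcxa jjx nplt fac fdx
Hunk 7: at line 1 remove [qeo,mcjc] add [luosr] -> 9 lines: dnw luosr qvmrc dto qfcxa jjx nplt fac fdx
Final line count: 9

Answer: 9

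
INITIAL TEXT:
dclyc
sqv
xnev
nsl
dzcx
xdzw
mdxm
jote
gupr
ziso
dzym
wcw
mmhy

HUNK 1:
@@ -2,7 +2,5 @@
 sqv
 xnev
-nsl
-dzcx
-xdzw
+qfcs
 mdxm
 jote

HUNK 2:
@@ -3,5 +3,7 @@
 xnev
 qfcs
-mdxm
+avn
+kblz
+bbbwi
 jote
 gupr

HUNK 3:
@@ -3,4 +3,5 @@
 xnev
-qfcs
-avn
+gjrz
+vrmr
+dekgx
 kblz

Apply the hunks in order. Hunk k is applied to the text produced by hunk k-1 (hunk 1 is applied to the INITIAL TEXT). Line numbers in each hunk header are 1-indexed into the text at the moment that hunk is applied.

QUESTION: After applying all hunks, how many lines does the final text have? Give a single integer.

Answer: 14

Derivation:
Hunk 1: at line 2 remove [nsl,dzcx,xdzw] add [qfcs] -> 11 lines: dclyc sqv xnev qfcs mdxm jote gupr ziso dzym wcw mmhy
Hunk 2: at line 3 remove [mdxm] add [avn,kblz,bbbwi] -> 13 lines: dclyc sqv xnev qfcs avn kblz bbbwi jote gupr ziso dzym wcw mmhy
Hunk 3: at line 3 remove [qfcs,avn] add [gjrz,vrmr,dekgx] -> 14 lines: dclyc sqv xnev gjrz vrmr dekgx kblz bbbwi jote gupr ziso dzym wcw mmhy
Final line count: 14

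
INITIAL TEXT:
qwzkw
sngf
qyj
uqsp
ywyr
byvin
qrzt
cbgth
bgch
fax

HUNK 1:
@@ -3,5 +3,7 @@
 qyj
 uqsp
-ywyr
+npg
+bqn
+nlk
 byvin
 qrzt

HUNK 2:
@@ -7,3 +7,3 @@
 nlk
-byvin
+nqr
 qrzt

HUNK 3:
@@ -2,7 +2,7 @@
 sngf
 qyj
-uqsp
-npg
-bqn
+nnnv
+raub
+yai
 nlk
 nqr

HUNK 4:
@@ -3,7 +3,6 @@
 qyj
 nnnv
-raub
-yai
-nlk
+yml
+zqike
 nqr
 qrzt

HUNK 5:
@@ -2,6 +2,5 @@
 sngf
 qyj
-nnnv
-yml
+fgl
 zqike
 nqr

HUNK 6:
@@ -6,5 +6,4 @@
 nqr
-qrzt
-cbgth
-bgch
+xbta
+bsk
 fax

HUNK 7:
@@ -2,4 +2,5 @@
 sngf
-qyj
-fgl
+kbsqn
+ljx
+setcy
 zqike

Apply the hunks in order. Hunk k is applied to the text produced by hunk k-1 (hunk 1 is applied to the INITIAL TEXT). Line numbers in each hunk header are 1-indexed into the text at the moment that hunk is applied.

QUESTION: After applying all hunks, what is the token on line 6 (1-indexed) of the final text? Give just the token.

Answer: zqike

Derivation:
Hunk 1: at line 3 remove [ywyr] add [npg,bqn,nlk] -> 12 lines: qwzkw sngf qyj uqsp npg bqn nlk byvin qrzt cbgth bgch fax
Hunk 2: at line 7 remove [byvin] add [nqr] -> 12 lines: qwzkw sngf qyj uqsp npg bqn nlk nqr qrzt cbgth bgch fax
Hunk 3: at line 2 remove [uqsp,npg,bqn] add [nnnv,raub,yai] -> 12 lines: qwzkw sngf qyj nnnv raub yai nlk nqr qrzt cbgth bgch fax
Hunk 4: at line 3 remove [raub,yai,nlk] add [yml,zqike] -> 11 lines: qwzkw sngf qyj nnnv yml zqike nqr qrzt cbgth bgch fax
Hunk 5: at line 2 remove [nnnv,yml] add [fgl] -> 10 lines: qwzkw sngf qyj fgl zqike nqr qrzt cbgth bgch fax
Hunk 6: at line 6 remove [qrzt,cbgth,bgch] add [xbta,bsk] -> 9 lines: qwzkw sngf qyj fgl zqike nqr xbta bsk fax
Hunk 7: at line 2 remove [qyj,fgl] add [kbsqn,ljx,setcy] -> 10 lines: qwzkw sngf kbsqn ljx setcy zqike nqr xbta bsk fax
Final line 6: zqike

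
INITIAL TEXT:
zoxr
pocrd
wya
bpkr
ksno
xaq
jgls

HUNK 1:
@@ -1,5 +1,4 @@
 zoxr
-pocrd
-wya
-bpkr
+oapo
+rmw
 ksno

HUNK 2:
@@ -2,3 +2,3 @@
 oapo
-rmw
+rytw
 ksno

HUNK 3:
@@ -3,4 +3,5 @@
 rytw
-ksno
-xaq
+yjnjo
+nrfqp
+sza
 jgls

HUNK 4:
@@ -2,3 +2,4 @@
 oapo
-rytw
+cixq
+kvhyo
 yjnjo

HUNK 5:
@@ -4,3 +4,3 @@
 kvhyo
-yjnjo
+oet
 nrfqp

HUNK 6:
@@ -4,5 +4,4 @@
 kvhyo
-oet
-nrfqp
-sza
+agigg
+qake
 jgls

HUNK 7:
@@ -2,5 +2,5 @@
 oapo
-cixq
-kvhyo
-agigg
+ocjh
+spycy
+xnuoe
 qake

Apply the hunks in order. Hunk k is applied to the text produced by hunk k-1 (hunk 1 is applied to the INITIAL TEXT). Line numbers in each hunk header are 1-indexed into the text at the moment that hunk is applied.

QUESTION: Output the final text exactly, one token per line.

Answer: zoxr
oapo
ocjh
spycy
xnuoe
qake
jgls

Derivation:
Hunk 1: at line 1 remove [pocrd,wya,bpkr] add [oapo,rmw] -> 6 lines: zoxr oapo rmw ksno xaq jgls
Hunk 2: at line 2 remove [rmw] add [rytw] -> 6 lines: zoxr oapo rytw ksno xaq jgls
Hunk 3: at line 3 remove [ksno,xaq] add [yjnjo,nrfqp,sza] -> 7 lines: zoxr oapo rytw yjnjo nrfqp sza jgls
Hunk 4: at line 2 remove [rytw] add [cixq,kvhyo] -> 8 lines: zoxr oapo cixq kvhyo yjnjo nrfqp sza jgls
Hunk 5: at line 4 remove [yjnjo] add [oet] -> 8 lines: zoxr oapo cixq kvhyo oet nrfqp sza jgls
Hunk 6: at line 4 remove [oet,nrfqp,sza] add [agigg,qake] -> 7 lines: zoxr oapo cixq kvhyo agigg qake jgls
Hunk 7: at line 2 remove [cixq,kvhyo,agigg] add [ocjh,spycy,xnuoe] -> 7 lines: zoxr oapo ocjh spycy xnuoe qake jgls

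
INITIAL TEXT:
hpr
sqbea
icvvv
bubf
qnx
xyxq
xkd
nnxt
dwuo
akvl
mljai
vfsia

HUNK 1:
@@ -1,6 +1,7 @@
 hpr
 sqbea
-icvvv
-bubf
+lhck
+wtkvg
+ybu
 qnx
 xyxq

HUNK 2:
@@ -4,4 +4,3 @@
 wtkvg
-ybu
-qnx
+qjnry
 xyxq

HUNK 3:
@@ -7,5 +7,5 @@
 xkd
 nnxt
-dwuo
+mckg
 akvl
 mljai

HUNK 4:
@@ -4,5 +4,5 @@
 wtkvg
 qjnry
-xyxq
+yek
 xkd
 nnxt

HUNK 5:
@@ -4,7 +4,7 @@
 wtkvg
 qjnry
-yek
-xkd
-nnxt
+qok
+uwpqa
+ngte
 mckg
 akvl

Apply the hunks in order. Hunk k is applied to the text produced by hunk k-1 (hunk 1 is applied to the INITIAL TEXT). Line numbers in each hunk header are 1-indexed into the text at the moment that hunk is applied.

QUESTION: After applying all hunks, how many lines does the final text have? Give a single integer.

Answer: 12

Derivation:
Hunk 1: at line 1 remove [icvvv,bubf] add [lhck,wtkvg,ybu] -> 13 lines: hpr sqbea lhck wtkvg ybu qnx xyxq xkd nnxt dwuo akvl mljai vfsia
Hunk 2: at line 4 remove [ybu,qnx] add [qjnry] -> 12 lines: hpr sqbea lhck wtkvg qjnry xyxq xkd nnxt dwuo akvl mljai vfsia
Hunk 3: at line 7 remove [dwuo] add [mckg] -> 12 lines: hpr sqbea lhck wtkvg qjnry xyxq xkd nnxt mckg akvl mljai vfsia
Hunk 4: at line 4 remove [xyxq] add [yek] -> 12 lines: hpr sqbea lhck wtkvg qjnry yek xkd nnxt mckg akvl mljai vfsia
Hunk 5: at line 4 remove [yek,xkd,nnxt] add [qok,uwpqa,ngte] -> 12 lines: hpr sqbea lhck wtkvg qjnry qok uwpqa ngte mckg akvl mljai vfsia
Final line count: 12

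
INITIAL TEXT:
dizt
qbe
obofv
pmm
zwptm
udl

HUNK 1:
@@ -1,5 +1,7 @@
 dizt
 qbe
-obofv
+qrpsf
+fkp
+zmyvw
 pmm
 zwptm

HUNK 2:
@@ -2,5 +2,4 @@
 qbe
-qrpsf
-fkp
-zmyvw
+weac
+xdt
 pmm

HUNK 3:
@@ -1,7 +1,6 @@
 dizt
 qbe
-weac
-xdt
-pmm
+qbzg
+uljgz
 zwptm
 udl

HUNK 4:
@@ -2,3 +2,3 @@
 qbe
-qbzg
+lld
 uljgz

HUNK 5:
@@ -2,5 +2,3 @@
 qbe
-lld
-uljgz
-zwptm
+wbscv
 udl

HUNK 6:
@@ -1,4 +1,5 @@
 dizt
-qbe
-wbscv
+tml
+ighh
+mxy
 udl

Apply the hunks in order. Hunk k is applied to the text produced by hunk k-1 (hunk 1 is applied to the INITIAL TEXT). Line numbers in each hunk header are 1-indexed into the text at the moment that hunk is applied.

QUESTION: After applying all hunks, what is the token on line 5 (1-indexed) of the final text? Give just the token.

Hunk 1: at line 1 remove [obofv] add [qrpsf,fkp,zmyvw] -> 8 lines: dizt qbe qrpsf fkp zmyvw pmm zwptm udl
Hunk 2: at line 2 remove [qrpsf,fkp,zmyvw] add [weac,xdt] -> 7 lines: dizt qbe weac xdt pmm zwptm udl
Hunk 3: at line 1 remove [weac,xdt,pmm] add [qbzg,uljgz] -> 6 lines: dizt qbe qbzg uljgz zwptm udl
Hunk 4: at line 2 remove [qbzg] add [lld] -> 6 lines: dizt qbe lld uljgz zwptm udl
Hunk 5: at line 2 remove [lld,uljgz,zwptm] add [wbscv] -> 4 lines: dizt qbe wbscv udl
Hunk 6: at line 1 remove [qbe,wbscv] add [tml,ighh,mxy] -> 5 lines: dizt tml ighh mxy udl
Final line 5: udl

Answer: udl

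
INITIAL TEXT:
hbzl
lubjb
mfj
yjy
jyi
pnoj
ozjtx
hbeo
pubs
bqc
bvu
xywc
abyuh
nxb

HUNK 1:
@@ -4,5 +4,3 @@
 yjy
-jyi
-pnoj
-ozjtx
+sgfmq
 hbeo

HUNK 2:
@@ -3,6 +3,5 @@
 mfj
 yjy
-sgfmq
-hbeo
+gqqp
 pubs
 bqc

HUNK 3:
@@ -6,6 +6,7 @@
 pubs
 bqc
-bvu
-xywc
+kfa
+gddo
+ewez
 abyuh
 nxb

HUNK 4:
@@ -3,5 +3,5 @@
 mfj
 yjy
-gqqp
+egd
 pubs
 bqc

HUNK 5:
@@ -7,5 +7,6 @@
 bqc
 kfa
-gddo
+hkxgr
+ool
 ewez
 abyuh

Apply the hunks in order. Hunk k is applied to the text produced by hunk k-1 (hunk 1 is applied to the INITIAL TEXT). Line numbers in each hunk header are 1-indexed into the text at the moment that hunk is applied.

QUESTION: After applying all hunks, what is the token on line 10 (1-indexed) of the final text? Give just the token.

Answer: ool

Derivation:
Hunk 1: at line 4 remove [jyi,pnoj,ozjtx] add [sgfmq] -> 12 lines: hbzl lubjb mfj yjy sgfmq hbeo pubs bqc bvu xywc abyuh nxb
Hunk 2: at line 3 remove [sgfmq,hbeo] add [gqqp] -> 11 lines: hbzl lubjb mfj yjy gqqp pubs bqc bvu xywc abyuh nxb
Hunk 3: at line 6 remove [bvu,xywc] add [kfa,gddo,ewez] -> 12 lines: hbzl lubjb mfj yjy gqqp pubs bqc kfa gddo ewez abyuh nxb
Hunk 4: at line 3 remove [gqqp] add [egd] -> 12 lines: hbzl lubjb mfj yjy egd pubs bqc kfa gddo ewez abyuh nxb
Hunk 5: at line 7 remove [gddo] add [hkxgr,ool] -> 13 lines: hbzl lubjb mfj yjy egd pubs bqc kfa hkxgr ool ewez abyuh nxb
Final line 10: ool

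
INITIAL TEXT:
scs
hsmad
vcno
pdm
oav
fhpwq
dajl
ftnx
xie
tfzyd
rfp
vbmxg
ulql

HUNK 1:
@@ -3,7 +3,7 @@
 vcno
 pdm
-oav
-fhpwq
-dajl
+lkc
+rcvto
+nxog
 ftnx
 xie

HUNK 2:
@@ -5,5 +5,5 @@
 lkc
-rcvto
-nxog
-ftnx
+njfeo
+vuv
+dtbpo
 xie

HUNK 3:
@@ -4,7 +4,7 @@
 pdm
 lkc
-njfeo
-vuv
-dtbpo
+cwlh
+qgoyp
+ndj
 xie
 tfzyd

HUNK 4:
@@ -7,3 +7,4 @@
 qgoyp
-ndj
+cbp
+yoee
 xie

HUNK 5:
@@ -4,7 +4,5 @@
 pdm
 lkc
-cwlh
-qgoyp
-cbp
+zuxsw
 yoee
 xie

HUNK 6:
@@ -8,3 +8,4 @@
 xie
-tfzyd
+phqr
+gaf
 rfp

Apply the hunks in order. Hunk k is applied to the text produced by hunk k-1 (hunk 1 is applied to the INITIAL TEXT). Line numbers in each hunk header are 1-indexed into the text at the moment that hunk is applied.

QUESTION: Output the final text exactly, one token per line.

Answer: scs
hsmad
vcno
pdm
lkc
zuxsw
yoee
xie
phqr
gaf
rfp
vbmxg
ulql

Derivation:
Hunk 1: at line 3 remove [oav,fhpwq,dajl] add [lkc,rcvto,nxog] -> 13 lines: scs hsmad vcno pdm lkc rcvto nxog ftnx xie tfzyd rfp vbmxg ulql
Hunk 2: at line 5 remove [rcvto,nxog,ftnx] add [njfeo,vuv,dtbpo] -> 13 lines: scs hsmad vcno pdm lkc njfeo vuv dtbpo xie tfzyd rfp vbmxg ulql
Hunk 3: at line 4 remove [njfeo,vuv,dtbpo] add [cwlh,qgoyp,ndj] -> 13 lines: scs hsmad vcno pdm lkc cwlh qgoyp ndj xie tfzyd rfp vbmxg ulql
Hunk 4: at line 7 remove [ndj] add [cbp,yoee] -> 14 lines: scs hsmad vcno pdm lkc cwlh qgoyp cbp yoee xie tfzyd rfp vbmxg ulql
Hunk 5: at line 4 remove [cwlh,qgoyp,cbp] add [zuxsw] -> 12 lines: scs hsmad vcno pdm lkc zuxsw yoee xie tfzyd rfp vbmxg ulql
Hunk 6: at line 8 remove [tfzyd] add [phqr,gaf] -> 13 lines: scs hsmad vcno pdm lkc zuxsw yoee xie phqr gaf rfp vbmxg ulql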